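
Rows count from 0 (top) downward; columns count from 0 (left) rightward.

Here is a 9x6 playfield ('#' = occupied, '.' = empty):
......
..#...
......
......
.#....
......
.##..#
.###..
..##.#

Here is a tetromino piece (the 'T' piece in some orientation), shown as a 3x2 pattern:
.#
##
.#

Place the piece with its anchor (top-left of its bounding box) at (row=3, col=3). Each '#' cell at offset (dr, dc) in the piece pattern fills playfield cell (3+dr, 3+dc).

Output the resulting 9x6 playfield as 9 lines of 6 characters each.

Answer: ......
..#...
......
....#.
.#.##.
....#.
.##..#
.###..
..##.#

Derivation:
Fill (3+0,3+1) = (3,4)
Fill (3+1,3+0) = (4,3)
Fill (3+1,3+1) = (4,4)
Fill (3+2,3+1) = (5,4)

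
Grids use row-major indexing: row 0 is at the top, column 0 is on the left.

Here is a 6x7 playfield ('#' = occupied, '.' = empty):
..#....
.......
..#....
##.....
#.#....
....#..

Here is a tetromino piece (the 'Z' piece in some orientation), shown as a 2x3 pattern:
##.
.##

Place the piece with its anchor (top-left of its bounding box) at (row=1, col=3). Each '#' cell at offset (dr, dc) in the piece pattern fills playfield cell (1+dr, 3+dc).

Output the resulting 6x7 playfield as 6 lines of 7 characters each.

Answer: ..#....
...##..
..#.##.
##.....
#.#....
....#..

Derivation:
Fill (1+0,3+0) = (1,3)
Fill (1+0,3+1) = (1,4)
Fill (1+1,3+1) = (2,4)
Fill (1+1,3+2) = (2,5)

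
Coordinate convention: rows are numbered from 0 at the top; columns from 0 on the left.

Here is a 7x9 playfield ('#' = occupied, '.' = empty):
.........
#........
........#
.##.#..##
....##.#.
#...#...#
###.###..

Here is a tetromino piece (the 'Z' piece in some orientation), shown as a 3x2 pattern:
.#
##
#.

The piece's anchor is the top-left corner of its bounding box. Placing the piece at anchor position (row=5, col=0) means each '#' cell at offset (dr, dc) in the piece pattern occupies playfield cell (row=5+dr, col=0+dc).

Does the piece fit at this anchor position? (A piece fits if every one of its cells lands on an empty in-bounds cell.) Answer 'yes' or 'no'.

Answer: no

Derivation:
Check each piece cell at anchor (5, 0):
  offset (0,1) -> (5,1): empty -> OK
  offset (1,0) -> (6,0): occupied ('#') -> FAIL
  offset (1,1) -> (6,1): occupied ('#') -> FAIL
  offset (2,0) -> (7,0): out of bounds -> FAIL
All cells valid: no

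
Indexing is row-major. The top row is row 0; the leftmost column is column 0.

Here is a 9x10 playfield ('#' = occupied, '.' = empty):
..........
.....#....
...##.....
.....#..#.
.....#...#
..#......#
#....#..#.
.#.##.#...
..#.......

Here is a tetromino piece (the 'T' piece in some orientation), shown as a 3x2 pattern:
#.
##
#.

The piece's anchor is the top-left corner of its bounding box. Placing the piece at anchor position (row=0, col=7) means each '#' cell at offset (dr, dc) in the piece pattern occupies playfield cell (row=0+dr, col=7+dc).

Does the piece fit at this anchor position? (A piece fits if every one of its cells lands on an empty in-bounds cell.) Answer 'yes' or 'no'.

Check each piece cell at anchor (0, 7):
  offset (0,0) -> (0,7): empty -> OK
  offset (1,0) -> (1,7): empty -> OK
  offset (1,1) -> (1,8): empty -> OK
  offset (2,0) -> (2,7): empty -> OK
All cells valid: yes

Answer: yes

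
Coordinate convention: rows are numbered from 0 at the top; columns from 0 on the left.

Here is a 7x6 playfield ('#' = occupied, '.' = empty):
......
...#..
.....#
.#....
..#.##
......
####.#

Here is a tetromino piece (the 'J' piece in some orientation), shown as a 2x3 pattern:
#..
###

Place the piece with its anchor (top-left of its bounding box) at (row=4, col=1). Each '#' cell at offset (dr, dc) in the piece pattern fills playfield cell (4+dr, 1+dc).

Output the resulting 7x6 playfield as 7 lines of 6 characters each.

Answer: ......
...#..
.....#
.#....
.##.##
.###..
####.#

Derivation:
Fill (4+0,1+0) = (4,1)
Fill (4+1,1+0) = (5,1)
Fill (4+1,1+1) = (5,2)
Fill (4+1,1+2) = (5,3)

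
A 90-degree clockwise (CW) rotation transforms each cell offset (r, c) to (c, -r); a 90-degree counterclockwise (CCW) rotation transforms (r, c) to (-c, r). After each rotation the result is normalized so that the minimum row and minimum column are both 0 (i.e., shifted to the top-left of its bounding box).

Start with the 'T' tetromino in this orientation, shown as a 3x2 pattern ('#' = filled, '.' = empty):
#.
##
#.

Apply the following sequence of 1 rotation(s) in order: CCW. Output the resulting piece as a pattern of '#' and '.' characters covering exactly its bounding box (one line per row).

Start:
#.
##
#.
After rotation 1 (CCW):
.#.
###

Answer: .#.
###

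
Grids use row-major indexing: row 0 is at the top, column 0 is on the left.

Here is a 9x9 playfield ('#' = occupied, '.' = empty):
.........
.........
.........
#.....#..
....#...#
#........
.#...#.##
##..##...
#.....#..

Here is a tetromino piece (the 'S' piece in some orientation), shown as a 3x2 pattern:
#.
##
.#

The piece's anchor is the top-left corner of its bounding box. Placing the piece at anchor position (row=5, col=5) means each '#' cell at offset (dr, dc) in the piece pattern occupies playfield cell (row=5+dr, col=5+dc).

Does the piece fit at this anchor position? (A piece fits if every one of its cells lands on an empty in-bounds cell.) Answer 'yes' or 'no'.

Check each piece cell at anchor (5, 5):
  offset (0,0) -> (5,5): empty -> OK
  offset (1,0) -> (6,5): occupied ('#') -> FAIL
  offset (1,1) -> (6,6): empty -> OK
  offset (2,1) -> (7,6): empty -> OK
All cells valid: no

Answer: no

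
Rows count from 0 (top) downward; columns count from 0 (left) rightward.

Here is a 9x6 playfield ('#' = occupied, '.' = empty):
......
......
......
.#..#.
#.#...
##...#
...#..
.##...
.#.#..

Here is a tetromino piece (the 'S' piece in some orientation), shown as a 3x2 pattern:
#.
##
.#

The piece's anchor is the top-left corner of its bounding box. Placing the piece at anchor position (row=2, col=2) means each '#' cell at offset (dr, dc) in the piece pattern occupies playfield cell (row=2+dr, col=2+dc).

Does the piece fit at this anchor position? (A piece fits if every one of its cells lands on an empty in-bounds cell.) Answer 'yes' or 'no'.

Check each piece cell at anchor (2, 2):
  offset (0,0) -> (2,2): empty -> OK
  offset (1,0) -> (3,2): empty -> OK
  offset (1,1) -> (3,3): empty -> OK
  offset (2,1) -> (4,3): empty -> OK
All cells valid: yes

Answer: yes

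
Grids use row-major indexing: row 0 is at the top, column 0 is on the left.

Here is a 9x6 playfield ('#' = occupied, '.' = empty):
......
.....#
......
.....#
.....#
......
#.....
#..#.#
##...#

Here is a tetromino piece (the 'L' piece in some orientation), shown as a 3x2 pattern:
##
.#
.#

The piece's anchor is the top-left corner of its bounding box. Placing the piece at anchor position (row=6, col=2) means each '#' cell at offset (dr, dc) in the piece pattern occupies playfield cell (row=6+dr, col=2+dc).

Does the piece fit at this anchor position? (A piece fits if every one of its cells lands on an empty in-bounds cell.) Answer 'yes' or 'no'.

Answer: no

Derivation:
Check each piece cell at anchor (6, 2):
  offset (0,0) -> (6,2): empty -> OK
  offset (0,1) -> (6,3): empty -> OK
  offset (1,1) -> (7,3): occupied ('#') -> FAIL
  offset (2,1) -> (8,3): empty -> OK
All cells valid: no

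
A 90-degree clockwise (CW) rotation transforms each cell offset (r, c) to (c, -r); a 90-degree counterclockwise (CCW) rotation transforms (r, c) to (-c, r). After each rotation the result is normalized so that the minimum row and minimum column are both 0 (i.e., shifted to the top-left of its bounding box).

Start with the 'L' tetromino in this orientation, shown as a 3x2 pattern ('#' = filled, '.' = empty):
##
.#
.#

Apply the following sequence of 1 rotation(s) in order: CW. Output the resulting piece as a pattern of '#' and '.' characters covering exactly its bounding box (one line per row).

Start:
##
.#
.#
After rotation 1 (CW):
..#
###

Answer: ..#
###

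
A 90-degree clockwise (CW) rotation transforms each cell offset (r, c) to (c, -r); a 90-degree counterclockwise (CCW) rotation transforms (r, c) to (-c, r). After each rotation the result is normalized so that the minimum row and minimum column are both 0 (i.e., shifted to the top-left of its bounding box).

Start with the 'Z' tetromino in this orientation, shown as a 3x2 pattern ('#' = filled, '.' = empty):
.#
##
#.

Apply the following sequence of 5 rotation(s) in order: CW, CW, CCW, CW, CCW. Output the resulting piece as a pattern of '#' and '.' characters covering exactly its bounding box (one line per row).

Answer: ##.
.##

Derivation:
Start:
.#
##
#.
After rotation 1 (CW):
##.
.##
After rotation 2 (CW):
.#
##
#.
After rotation 3 (CCW):
##.
.##
After rotation 4 (CW):
.#
##
#.
After rotation 5 (CCW):
##.
.##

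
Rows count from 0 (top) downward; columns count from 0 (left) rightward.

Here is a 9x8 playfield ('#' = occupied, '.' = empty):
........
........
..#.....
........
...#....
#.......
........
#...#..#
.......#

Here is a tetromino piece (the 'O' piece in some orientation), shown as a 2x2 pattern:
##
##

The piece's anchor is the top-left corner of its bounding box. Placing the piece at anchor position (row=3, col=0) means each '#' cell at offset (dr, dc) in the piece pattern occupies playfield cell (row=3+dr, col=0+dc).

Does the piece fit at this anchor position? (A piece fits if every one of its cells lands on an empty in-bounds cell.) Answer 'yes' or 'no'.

Answer: yes

Derivation:
Check each piece cell at anchor (3, 0):
  offset (0,0) -> (3,0): empty -> OK
  offset (0,1) -> (3,1): empty -> OK
  offset (1,0) -> (4,0): empty -> OK
  offset (1,1) -> (4,1): empty -> OK
All cells valid: yes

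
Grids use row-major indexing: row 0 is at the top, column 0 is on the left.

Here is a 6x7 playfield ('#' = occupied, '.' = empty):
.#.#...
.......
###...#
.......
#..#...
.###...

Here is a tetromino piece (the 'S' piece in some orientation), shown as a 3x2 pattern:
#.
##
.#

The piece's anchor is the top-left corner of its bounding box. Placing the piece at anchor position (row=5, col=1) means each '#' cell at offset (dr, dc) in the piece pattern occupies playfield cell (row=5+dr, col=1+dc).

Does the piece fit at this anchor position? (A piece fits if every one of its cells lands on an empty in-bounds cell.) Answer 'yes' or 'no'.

Answer: no

Derivation:
Check each piece cell at anchor (5, 1):
  offset (0,0) -> (5,1): occupied ('#') -> FAIL
  offset (1,0) -> (6,1): out of bounds -> FAIL
  offset (1,1) -> (6,2): out of bounds -> FAIL
  offset (2,1) -> (7,2): out of bounds -> FAIL
All cells valid: no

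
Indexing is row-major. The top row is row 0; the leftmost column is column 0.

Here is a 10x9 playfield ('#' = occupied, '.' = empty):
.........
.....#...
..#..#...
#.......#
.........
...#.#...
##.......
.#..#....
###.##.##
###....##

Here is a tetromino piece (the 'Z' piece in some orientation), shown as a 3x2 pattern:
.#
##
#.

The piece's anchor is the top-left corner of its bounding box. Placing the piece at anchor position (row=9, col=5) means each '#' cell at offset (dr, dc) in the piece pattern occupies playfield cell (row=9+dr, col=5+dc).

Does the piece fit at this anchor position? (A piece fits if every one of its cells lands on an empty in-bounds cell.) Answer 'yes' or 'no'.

Answer: no

Derivation:
Check each piece cell at anchor (9, 5):
  offset (0,1) -> (9,6): empty -> OK
  offset (1,0) -> (10,5): out of bounds -> FAIL
  offset (1,1) -> (10,6): out of bounds -> FAIL
  offset (2,0) -> (11,5): out of bounds -> FAIL
All cells valid: no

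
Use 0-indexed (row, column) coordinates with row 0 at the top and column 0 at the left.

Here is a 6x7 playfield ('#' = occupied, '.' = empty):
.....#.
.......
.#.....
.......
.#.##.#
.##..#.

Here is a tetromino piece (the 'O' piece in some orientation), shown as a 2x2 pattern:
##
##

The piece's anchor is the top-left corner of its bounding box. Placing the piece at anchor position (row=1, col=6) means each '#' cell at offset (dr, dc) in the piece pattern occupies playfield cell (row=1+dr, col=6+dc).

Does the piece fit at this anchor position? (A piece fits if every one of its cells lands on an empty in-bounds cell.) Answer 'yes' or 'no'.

Check each piece cell at anchor (1, 6):
  offset (0,0) -> (1,6): empty -> OK
  offset (0,1) -> (1,7): out of bounds -> FAIL
  offset (1,0) -> (2,6): empty -> OK
  offset (1,1) -> (2,7): out of bounds -> FAIL
All cells valid: no

Answer: no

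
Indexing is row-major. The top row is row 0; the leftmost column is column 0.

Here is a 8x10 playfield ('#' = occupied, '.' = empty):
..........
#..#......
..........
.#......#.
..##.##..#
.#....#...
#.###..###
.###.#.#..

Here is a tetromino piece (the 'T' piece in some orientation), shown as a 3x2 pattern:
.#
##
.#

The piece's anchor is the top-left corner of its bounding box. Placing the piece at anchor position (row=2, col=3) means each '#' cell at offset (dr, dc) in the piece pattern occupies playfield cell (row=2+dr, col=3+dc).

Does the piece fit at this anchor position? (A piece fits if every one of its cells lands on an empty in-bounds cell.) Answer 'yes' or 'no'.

Answer: yes

Derivation:
Check each piece cell at anchor (2, 3):
  offset (0,1) -> (2,4): empty -> OK
  offset (1,0) -> (3,3): empty -> OK
  offset (1,1) -> (3,4): empty -> OK
  offset (2,1) -> (4,4): empty -> OK
All cells valid: yes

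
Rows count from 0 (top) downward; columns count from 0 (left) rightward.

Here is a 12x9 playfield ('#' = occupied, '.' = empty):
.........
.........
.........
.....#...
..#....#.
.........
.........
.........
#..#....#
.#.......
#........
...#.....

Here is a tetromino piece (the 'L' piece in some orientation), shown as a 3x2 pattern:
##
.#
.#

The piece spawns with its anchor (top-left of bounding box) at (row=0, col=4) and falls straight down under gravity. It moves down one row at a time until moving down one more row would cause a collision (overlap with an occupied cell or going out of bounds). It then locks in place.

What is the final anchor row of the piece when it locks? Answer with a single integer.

Spawn at (row=0, col=4). Try each row:
  row 0: fits
  row 1: blocked -> lock at row 0

Answer: 0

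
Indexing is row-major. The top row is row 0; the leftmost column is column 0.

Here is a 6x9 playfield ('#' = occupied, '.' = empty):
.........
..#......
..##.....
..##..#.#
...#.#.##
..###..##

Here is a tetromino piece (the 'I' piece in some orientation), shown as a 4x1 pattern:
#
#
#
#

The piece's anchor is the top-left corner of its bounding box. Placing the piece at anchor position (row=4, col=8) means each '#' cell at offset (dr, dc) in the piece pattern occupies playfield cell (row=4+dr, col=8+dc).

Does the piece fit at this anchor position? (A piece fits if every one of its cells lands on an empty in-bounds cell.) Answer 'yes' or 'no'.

Answer: no

Derivation:
Check each piece cell at anchor (4, 8):
  offset (0,0) -> (4,8): occupied ('#') -> FAIL
  offset (1,0) -> (5,8): occupied ('#') -> FAIL
  offset (2,0) -> (6,8): out of bounds -> FAIL
  offset (3,0) -> (7,8): out of bounds -> FAIL
All cells valid: no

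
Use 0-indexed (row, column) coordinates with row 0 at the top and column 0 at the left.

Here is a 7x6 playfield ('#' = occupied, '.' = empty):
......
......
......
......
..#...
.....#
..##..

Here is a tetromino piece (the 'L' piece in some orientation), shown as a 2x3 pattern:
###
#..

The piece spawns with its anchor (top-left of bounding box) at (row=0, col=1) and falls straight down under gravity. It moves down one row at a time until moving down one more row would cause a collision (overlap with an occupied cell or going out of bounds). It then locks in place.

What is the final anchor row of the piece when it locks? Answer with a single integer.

Answer: 3

Derivation:
Spawn at (row=0, col=1). Try each row:
  row 0: fits
  row 1: fits
  row 2: fits
  row 3: fits
  row 4: blocked -> lock at row 3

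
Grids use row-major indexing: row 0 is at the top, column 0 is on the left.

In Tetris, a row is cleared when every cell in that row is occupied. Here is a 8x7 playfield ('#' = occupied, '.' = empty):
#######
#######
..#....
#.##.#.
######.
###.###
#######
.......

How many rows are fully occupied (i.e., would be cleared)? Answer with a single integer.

Check each row:
  row 0: 0 empty cells -> FULL (clear)
  row 1: 0 empty cells -> FULL (clear)
  row 2: 6 empty cells -> not full
  row 3: 3 empty cells -> not full
  row 4: 1 empty cell -> not full
  row 5: 1 empty cell -> not full
  row 6: 0 empty cells -> FULL (clear)
  row 7: 7 empty cells -> not full
Total rows cleared: 3

Answer: 3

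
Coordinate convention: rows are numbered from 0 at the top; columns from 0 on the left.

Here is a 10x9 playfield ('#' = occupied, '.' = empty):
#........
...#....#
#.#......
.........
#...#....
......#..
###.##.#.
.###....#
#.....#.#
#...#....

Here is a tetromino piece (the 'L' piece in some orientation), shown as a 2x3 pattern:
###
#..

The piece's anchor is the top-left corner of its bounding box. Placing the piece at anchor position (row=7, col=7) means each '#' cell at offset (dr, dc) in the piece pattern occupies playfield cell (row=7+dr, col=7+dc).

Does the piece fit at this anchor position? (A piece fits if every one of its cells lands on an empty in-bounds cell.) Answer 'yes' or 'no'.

Answer: no

Derivation:
Check each piece cell at anchor (7, 7):
  offset (0,0) -> (7,7): empty -> OK
  offset (0,1) -> (7,8): occupied ('#') -> FAIL
  offset (0,2) -> (7,9): out of bounds -> FAIL
  offset (1,0) -> (8,7): empty -> OK
All cells valid: no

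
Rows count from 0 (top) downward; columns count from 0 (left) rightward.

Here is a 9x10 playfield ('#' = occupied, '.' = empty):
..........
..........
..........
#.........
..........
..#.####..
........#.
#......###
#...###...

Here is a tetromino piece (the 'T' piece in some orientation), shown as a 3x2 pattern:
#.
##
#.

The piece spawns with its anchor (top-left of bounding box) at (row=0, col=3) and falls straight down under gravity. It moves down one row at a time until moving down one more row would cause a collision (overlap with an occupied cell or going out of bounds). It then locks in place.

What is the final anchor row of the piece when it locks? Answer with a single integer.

Spawn at (row=0, col=3). Try each row:
  row 0: fits
  row 1: fits
  row 2: fits
  row 3: fits
  row 4: blocked -> lock at row 3

Answer: 3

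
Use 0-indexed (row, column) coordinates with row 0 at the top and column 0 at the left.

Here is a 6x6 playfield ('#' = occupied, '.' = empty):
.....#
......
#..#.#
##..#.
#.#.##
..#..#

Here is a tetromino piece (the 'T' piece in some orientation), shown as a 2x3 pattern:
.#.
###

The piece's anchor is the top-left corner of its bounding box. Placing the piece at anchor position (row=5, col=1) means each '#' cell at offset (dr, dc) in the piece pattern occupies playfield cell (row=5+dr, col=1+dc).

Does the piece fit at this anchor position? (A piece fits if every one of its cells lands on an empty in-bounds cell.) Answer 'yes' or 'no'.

Answer: no

Derivation:
Check each piece cell at anchor (5, 1):
  offset (0,1) -> (5,2): occupied ('#') -> FAIL
  offset (1,0) -> (6,1): out of bounds -> FAIL
  offset (1,1) -> (6,2): out of bounds -> FAIL
  offset (1,2) -> (6,3): out of bounds -> FAIL
All cells valid: no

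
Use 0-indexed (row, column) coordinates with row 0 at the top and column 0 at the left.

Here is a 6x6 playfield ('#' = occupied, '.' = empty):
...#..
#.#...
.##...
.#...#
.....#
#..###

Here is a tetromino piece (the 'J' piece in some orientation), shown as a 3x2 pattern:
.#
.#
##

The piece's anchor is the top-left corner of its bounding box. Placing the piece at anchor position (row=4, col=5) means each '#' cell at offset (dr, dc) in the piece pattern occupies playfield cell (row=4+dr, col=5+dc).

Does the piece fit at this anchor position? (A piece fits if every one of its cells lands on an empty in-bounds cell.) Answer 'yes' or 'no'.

Check each piece cell at anchor (4, 5):
  offset (0,1) -> (4,6): out of bounds -> FAIL
  offset (1,1) -> (5,6): out of bounds -> FAIL
  offset (2,0) -> (6,5): out of bounds -> FAIL
  offset (2,1) -> (6,6): out of bounds -> FAIL
All cells valid: no

Answer: no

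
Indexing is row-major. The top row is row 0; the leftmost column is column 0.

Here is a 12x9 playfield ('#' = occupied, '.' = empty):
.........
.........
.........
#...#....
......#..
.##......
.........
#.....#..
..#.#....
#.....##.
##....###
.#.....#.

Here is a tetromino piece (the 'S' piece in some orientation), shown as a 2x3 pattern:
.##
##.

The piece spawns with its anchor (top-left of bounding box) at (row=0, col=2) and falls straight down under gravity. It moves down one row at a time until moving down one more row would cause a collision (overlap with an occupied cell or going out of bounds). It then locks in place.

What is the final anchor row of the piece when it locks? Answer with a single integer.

Answer: 2

Derivation:
Spawn at (row=0, col=2). Try each row:
  row 0: fits
  row 1: fits
  row 2: fits
  row 3: blocked -> lock at row 2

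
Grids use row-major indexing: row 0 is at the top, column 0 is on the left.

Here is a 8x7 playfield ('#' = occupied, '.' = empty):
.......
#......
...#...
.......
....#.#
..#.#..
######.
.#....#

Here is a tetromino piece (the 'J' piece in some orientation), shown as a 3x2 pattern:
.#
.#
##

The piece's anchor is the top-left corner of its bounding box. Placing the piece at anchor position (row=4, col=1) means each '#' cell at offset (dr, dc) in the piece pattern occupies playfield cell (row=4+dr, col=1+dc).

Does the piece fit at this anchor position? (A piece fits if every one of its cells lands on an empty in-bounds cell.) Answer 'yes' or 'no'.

Check each piece cell at anchor (4, 1):
  offset (0,1) -> (4,2): empty -> OK
  offset (1,1) -> (5,2): occupied ('#') -> FAIL
  offset (2,0) -> (6,1): occupied ('#') -> FAIL
  offset (2,1) -> (6,2): occupied ('#') -> FAIL
All cells valid: no

Answer: no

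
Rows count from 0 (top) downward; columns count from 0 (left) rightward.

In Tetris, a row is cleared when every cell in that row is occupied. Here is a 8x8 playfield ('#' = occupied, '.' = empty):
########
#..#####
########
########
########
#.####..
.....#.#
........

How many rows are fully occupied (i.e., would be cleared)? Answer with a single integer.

Check each row:
  row 0: 0 empty cells -> FULL (clear)
  row 1: 2 empty cells -> not full
  row 2: 0 empty cells -> FULL (clear)
  row 3: 0 empty cells -> FULL (clear)
  row 4: 0 empty cells -> FULL (clear)
  row 5: 3 empty cells -> not full
  row 6: 6 empty cells -> not full
  row 7: 8 empty cells -> not full
Total rows cleared: 4

Answer: 4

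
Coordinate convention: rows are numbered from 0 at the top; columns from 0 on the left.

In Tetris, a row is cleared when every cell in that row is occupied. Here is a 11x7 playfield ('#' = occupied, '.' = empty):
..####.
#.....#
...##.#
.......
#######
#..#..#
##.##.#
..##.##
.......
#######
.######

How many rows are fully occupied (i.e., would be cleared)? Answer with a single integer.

Check each row:
  row 0: 3 empty cells -> not full
  row 1: 5 empty cells -> not full
  row 2: 4 empty cells -> not full
  row 3: 7 empty cells -> not full
  row 4: 0 empty cells -> FULL (clear)
  row 5: 4 empty cells -> not full
  row 6: 2 empty cells -> not full
  row 7: 3 empty cells -> not full
  row 8: 7 empty cells -> not full
  row 9: 0 empty cells -> FULL (clear)
  row 10: 1 empty cell -> not full
Total rows cleared: 2

Answer: 2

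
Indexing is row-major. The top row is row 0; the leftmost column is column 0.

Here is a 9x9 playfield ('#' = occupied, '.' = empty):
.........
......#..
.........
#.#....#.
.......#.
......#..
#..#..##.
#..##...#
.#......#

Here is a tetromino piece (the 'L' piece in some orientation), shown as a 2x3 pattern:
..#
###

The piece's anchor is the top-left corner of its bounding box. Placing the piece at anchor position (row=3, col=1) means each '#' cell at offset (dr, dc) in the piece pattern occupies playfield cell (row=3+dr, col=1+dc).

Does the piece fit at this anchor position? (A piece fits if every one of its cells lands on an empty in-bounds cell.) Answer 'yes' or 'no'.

Check each piece cell at anchor (3, 1):
  offset (0,2) -> (3,3): empty -> OK
  offset (1,0) -> (4,1): empty -> OK
  offset (1,1) -> (4,2): empty -> OK
  offset (1,2) -> (4,3): empty -> OK
All cells valid: yes

Answer: yes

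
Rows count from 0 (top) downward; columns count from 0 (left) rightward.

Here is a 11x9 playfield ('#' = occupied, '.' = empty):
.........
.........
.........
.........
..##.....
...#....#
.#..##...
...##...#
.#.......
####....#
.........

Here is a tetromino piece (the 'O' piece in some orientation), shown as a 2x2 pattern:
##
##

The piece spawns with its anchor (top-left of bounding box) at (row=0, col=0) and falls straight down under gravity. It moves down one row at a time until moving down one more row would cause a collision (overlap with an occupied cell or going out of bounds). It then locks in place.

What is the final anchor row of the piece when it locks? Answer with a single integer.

Spawn at (row=0, col=0). Try each row:
  row 0: fits
  row 1: fits
  row 2: fits
  row 3: fits
  row 4: fits
  row 5: blocked -> lock at row 4

Answer: 4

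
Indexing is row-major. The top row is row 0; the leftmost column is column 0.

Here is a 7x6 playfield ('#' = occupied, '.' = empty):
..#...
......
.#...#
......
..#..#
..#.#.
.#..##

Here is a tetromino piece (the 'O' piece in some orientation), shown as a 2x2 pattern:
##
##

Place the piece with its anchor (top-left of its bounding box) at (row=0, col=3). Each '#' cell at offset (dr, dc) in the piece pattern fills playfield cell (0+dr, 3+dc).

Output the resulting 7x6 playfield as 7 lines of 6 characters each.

Answer: ..###.
...##.
.#...#
......
..#..#
..#.#.
.#..##

Derivation:
Fill (0+0,3+0) = (0,3)
Fill (0+0,3+1) = (0,4)
Fill (0+1,3+0) = (1,3)
Fill (0+1,3+1) = (1,4)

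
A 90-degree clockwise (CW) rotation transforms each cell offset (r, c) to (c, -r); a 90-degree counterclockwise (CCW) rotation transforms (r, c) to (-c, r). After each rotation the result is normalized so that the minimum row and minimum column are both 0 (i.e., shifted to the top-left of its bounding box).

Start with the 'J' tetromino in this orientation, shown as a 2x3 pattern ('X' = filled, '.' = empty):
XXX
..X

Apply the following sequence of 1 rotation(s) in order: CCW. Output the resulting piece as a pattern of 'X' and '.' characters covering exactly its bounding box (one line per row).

Answer: XX
X.
X.

Derivation:
Start:
XXX
..X
After rotation 1 (CCW):
XX
X.
X.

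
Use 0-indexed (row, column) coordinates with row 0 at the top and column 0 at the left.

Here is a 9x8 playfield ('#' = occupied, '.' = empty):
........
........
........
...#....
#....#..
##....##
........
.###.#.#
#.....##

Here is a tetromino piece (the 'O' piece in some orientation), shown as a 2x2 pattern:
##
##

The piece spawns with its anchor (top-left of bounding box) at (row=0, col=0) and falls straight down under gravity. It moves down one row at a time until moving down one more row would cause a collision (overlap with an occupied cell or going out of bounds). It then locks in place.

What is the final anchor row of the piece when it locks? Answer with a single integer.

Spawn at (row=0, col=0). Try each row:
  row 0: fits
  row 1: fits
  row 2: fits
  row 3: blocked -> lock at row 2

Answer: 2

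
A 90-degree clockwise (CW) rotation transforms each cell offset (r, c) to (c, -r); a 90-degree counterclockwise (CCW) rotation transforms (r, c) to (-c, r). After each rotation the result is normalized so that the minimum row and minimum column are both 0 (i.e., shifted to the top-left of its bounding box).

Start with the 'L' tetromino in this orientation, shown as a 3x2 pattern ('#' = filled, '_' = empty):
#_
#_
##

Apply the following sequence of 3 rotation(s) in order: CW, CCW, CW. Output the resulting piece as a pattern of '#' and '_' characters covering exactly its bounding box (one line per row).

Answer: ###
#__

Derivation:
Start:
#_
#_
##
After rotation 1 (CW):
###
#__
After rotation 2 (CCW):
#_
#_
##
After rotation 3 (CW):
###
#__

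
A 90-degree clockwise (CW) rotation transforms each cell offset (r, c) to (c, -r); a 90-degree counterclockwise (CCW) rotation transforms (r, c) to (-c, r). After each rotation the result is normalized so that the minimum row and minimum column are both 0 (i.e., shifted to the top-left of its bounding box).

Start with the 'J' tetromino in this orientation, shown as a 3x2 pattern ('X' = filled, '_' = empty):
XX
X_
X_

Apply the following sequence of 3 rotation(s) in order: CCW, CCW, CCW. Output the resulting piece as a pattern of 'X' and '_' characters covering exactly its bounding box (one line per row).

Start:
XX
X_
X_
After rotation 1 (CCW):
X__
XXX
After rotation 2 (CCW):
_X
_X
XX
After rotation 3 (CCW):
XXX
__X

Answer: XXX
__X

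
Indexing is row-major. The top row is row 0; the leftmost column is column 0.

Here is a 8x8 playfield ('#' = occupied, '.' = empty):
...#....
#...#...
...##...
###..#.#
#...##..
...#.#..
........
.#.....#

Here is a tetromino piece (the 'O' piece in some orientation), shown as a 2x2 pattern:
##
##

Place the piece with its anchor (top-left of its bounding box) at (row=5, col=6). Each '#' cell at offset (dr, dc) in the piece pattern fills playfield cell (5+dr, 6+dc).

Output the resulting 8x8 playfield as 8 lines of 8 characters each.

Fill (5+0,6+0) = (5,6)
Fill (5+0,6+1) = (5,7)
Fill (5+1,6+0) = (6,6)
Fill (5+1,6+1) = (6,7)

Answer: ...#....
#...#...
...##...
###..#.#
#...##..
...#.###
......##
.#.....#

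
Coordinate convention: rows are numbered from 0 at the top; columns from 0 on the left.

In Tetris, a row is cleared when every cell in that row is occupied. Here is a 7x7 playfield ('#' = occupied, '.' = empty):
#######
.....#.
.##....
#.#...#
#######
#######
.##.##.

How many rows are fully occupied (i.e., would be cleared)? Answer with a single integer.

Answer: 3

Derivation:
Check each row:
  row 0: 0 empty cells -> FULL (clear)
  row 1: 6 empty cells -> not full
  row 2: 5 empty cells -> not full
  row 3: 4 empty cells -> not full
  row 4: 0 empty cells -> FULL (clear)
  row 5: 0 empty cells -> FULL (clear)
  row 6: 3 empty cells -> not full
Total rows cleared: 3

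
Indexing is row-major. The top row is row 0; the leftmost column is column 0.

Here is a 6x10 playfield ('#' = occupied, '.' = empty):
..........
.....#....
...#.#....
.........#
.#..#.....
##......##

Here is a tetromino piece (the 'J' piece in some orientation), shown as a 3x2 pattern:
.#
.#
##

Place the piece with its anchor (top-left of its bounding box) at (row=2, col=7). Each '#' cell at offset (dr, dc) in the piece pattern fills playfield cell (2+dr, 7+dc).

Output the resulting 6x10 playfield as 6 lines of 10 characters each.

Fill (2+0,7+1) = (2,8)
Fill (2+1,7+1) = (3,8)
Fill (2+2,7+0) = (4,7)
Fill (2+2,7+1) = (4,8)

Answer: ..........
.....#....
...#.#..#.
........##
.#..#..##.
##......##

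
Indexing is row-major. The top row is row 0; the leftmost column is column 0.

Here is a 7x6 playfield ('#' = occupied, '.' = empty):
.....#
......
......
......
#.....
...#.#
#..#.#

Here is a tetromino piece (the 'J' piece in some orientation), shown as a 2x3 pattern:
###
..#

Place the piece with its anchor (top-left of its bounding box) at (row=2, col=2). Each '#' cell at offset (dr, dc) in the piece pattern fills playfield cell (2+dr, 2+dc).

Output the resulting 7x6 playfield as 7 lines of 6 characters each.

Fill (2+0,2+0) = (2,2)
Fill (2+0,2+1) = (2,3)
Fill (2+0,2+2) = (2,4)
Fill (2+1,2+2) = (3,4)

Answer: .....#
......
..###.
....#.
#.....
...#.#
#..#.#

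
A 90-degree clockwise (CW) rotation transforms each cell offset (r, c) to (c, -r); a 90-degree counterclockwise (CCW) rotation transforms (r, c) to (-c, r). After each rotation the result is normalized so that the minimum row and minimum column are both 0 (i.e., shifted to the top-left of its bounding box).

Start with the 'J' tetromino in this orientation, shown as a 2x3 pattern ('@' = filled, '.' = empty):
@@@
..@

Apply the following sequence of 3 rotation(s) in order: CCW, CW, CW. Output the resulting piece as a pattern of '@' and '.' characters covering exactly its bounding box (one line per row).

Start:
@@@
..@
After rotation 1 (CCW):
@@
@.
@.
After rotation 2 (CW):
@@@
..@
After rotation 3 (CW):
.@
.@
@@

Answer: .@
.@
@@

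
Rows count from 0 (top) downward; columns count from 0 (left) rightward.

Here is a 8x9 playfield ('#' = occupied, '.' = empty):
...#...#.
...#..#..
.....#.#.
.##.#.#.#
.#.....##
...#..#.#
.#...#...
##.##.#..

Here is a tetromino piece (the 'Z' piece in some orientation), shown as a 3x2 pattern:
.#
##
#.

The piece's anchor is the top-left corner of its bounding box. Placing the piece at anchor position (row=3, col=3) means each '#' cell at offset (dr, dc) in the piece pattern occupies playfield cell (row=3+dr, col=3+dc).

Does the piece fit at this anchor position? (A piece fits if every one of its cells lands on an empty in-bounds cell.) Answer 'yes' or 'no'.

Answer: no

Derivation:
Check each piece cell at anchor (3, 3):
  offset (0,1) -> (3,4): occupied ('#') -> FAIL
  offset (1,0) -> (4,3): empty -> OK
  offset (1,1) -> (4,4): empty -> OK
  offset (2,0) -> (5,3): occupied ('#') -> FAIL
All cells valid: no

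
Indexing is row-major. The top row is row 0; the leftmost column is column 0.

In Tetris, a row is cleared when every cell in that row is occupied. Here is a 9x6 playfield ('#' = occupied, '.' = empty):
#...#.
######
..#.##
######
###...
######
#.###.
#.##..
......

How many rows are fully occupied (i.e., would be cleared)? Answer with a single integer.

Check each row:
  row 0: 4 empty cells -> not full
  row 1: 0 empty cells -> FULL (clear)
  row 2: 3 empty cells -> not full
  row 3: 0 empty cells -> FULL (clear)
  row 4: 3 empty cells -> not full
  row 5: 0 empty cells -> FULL (clear)
  row 6: 2 empty cells -> not full
  row 7: 3 empty cells -> not full
  row 8: 6 empty cells -> not full
Total rows cleared: 3

Answer: 3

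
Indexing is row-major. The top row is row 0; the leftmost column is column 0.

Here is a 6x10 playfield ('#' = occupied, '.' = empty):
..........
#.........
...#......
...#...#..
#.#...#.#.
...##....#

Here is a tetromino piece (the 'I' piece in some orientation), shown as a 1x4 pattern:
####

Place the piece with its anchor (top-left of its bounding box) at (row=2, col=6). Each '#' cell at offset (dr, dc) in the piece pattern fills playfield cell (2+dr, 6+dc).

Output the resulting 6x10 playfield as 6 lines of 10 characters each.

Answer: ..........
#.........
...#..####
...#...#..
#.#...#.#.
...##....#

Derivation:
Fill (2+0,6+0) = (2,6)
Fill (2+0,6+1) = (2,7)
Fill (2+0,6+2) = (2,8)
Fill (2+0,6+3) = (2,9)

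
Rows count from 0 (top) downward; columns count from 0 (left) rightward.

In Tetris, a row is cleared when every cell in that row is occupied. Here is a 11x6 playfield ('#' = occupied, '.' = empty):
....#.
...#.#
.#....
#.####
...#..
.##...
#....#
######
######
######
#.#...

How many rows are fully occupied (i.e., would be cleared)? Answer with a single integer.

Answer: 3

Derivation:
Check each row:
  row 0: 5 empty cells -> not full
  row 1: 4 empty cells -> not full
  row 2: 5 empty cells -> not full
  row 3: 1 empty cell -> not full
  row 4: 5 empty cells -> not full
  row 5: 4 empty cells -> not full
  row 6: 4 empty cells -> not full
  row 7: 0 empty cells -> FULL (clear)
  row 8: 0 empty cells -> FULL (clear)
  row 9: 0 empty cells -> FULL (clear)
  row 10: 4 empty cells -> not full
Total rows cleared: 3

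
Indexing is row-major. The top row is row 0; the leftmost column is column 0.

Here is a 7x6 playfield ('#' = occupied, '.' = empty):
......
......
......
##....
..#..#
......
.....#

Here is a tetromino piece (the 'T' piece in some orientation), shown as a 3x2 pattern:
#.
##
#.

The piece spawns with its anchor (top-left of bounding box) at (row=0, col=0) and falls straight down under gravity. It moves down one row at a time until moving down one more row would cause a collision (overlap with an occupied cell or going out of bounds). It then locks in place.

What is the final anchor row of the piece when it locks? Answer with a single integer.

Answer: 0

Derivation:
Spawn at (row=0, col=0). Try each row:
  row 0: fits
  row 1: blocked -> lock at row 0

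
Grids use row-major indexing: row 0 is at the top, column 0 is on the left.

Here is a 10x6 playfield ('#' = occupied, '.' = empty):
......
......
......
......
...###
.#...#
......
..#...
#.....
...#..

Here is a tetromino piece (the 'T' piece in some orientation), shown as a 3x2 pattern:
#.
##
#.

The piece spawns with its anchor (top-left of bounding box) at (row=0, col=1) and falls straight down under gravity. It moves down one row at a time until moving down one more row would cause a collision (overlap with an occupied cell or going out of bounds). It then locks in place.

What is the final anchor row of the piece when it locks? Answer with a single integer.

Spawn at (row=0, col=1). Try each row:
  row 0: fits
  row 1: fits
  row 2: fits
  row 3: blocked -> lock at row 2

Answer: 2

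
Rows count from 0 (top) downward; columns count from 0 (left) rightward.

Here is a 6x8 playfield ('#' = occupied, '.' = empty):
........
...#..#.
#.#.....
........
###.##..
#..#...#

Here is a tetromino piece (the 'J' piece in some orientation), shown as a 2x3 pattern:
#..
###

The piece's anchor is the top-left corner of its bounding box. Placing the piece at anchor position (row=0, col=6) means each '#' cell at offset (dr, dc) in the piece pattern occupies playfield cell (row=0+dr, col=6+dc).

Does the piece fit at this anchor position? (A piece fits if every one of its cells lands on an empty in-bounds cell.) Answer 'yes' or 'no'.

Answer: no

Derivation:
Check each piece cell at anchor (0, 6):
  offset (0,0) -> (0,6): empty -> OK
  offset (1,0) -> (1,6): occupied ('#') -> FAIL
  offset (1,1) -> (1,7): empty -> OK
  offset (1,2) -> (1,8): out of bounds -> FAIL
All cells valid: no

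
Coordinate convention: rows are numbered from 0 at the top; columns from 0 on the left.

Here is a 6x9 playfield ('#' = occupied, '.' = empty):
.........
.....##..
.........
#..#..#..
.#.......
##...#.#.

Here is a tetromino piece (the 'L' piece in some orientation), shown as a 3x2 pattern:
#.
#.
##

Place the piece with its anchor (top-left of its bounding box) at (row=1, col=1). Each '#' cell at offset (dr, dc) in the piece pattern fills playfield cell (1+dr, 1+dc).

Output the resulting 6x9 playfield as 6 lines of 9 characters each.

Answer: .........
.#...##..
.#.......
####..#..
.#.......
##...#.#.

Derivation:
Fill (1+0,1+0) = (1,1)
Fill (1+1,1+0) = (2,1)
Fill (1+2,1+0) = (3,1)
Fill (1+2,1+1) = (3,2)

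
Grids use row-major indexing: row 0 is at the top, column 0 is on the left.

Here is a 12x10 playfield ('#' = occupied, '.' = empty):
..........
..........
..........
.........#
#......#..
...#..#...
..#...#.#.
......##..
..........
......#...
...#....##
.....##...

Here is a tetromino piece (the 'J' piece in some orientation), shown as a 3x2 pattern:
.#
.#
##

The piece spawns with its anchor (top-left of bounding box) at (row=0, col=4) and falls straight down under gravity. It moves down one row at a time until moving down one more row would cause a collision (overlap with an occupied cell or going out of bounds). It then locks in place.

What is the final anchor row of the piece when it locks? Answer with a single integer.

Answer: 8

Derivation:
Spawn at (row=0, col=4). Try each row:
  row 0: fits
  row 1: fits
  row 2: fits
  row 3: fits
  row 4: fits
  row 5: fits
  row 6: fits
  row 7: fits
  row 8: fits
  row 9: blocked -> lock at row 8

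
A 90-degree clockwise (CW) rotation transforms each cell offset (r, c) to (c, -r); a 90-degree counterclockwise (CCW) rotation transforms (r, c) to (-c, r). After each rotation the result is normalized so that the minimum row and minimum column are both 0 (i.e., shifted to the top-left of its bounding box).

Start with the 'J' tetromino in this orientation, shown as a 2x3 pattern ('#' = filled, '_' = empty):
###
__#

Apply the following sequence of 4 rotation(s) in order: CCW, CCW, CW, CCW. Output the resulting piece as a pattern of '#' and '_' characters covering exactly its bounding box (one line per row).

Answer: #__
###

Derivation:
Start:
###
__#
After rotation 1 (CCW):
##
#_
#_
After rotation 2 (CCW):
#__
###
After rotation 3 (CW):
##
#_
#_
After rotation 4 (CCW):
#__
###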